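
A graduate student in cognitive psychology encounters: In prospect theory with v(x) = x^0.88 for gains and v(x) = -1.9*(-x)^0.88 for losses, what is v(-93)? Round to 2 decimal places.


Since x = -93 < 0, use v(x) = -lambda*(-x)^alpha
(-x) = 93
93^0.88 = 53.984
v(-93) = -1.9 * 53.984
= -102.57


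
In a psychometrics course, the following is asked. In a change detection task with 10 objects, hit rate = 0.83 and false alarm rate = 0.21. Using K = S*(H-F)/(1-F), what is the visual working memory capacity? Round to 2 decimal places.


K = S * (H - F) / (1 - F)
H - F = 0.62
1 - F = 0.79
K = 10 * 0.62 / 0.79
= 7.85


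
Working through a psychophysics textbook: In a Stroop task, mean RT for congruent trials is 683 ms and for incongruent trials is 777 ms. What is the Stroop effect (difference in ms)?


Stroop effect = RT(incongruent) - RT(congruent)
= 777 - 683
= 94 ms


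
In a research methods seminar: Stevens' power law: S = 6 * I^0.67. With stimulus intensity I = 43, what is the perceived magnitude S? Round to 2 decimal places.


S = 6 * 43^0.67
43^0.67 = 12.4286
S = 6 * 12.4286
= 74.57


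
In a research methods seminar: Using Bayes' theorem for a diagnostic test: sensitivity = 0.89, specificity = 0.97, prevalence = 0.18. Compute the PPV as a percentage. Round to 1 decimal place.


PPV = (sens * prev) / (sens * prev + (1-spec) * (1-prev))
Numerator = 0.89 * 0.18 = 0.1602
P(positive and no disease) = (1 - spec) * (1 - prev) = (1 - 0.97) * (1 - 0.18) = 0.0246
Denominator = 0.1602 + 0.0246 = 0.1848
PPV = 0.1602 / 0.1848 = 0.866883
As percentage = 86.7


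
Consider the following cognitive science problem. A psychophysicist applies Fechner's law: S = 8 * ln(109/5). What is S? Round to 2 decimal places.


S = 8 * ln(109/5)
I/I0 = 21.8
ln(21.8) = 3.0819
S = 8 * 3.0819
= 24.66


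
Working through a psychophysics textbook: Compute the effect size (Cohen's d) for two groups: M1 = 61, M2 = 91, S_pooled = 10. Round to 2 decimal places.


Cohen's d = (M1 - M2) / S_pooled
= (61 - 91) / 10
= -30 / 10
= -3.00


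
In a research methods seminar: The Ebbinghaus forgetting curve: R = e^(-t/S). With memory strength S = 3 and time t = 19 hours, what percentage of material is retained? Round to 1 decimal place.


R = e^(-t/S)
-t/S = -19/3 = -6.333333
R = e^(-6.333333) = 0.001776
Percentage = 0.001776 * 100
= 0.2


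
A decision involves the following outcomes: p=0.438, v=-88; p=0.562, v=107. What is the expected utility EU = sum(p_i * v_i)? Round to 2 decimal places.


EU = sum(p_i * v_i)
0.438 * -88 = -38.544
0.562 * 107 = 60.134
EU = -38.544 + 60.134
= 21.59


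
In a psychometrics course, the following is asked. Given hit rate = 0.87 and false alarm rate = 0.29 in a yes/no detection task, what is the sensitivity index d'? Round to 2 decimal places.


d' = z(HR) - z(FAR)
z(0.87) = 1.1264
z(0.29) = -0.5534
d' = 1.1264 - -0.5534
= 1.68


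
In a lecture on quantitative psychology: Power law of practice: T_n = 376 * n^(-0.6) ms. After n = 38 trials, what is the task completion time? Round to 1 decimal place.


T_n = 376 * 38^(-0.6)
38^(-0.6) = 0.112753
T_n = 376 * 0.112753
= 42.4 ms


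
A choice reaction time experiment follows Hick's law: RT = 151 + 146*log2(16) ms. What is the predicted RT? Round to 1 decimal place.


RT = 151 + 146 * log2(16)
log2(16) = 4.0
RT = 151 + 146 * 4.0
= 151 + 584.0
= 735.0 ms


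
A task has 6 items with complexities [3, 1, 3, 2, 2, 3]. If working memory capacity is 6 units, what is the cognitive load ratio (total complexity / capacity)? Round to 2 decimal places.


Total complexity = 3 + 1 + 3 + 2 + 2 + 3 = 14
Load = total / capacity = 14 / 6
= 2.33


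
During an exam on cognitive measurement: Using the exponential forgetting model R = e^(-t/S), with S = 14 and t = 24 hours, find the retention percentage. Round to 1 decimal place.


R = e^(-t/S)
-t/S = -24/14 = -1.714286
R = e^(-1.714286) = 0.180092
Percentage = 0.180092 * 100
= 18.0


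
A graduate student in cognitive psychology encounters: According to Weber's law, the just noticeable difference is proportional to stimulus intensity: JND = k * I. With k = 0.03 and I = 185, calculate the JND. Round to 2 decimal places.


JND = k * I
JND = 0.03 * 185
= 5.55


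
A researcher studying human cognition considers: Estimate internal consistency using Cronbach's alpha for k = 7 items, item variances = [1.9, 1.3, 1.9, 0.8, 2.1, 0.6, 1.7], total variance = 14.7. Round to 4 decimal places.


alpha = (k/(k-1)) * (1 - sum(s_i^2)/s_total^2)
sum(item variances) = 10.3
k/(k-1) = 7/6 = 1.166667
1 - 10.3/14.7 = 1 - 0.70068 = 0.29932
alpha = 1.166667 * 0.29932
= 0.3492


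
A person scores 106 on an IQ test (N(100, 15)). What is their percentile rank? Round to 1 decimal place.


z = (IQ - mean) / SD
z = (106 - 100) / 15 = 0.4
Percentile = Phi(0.4) * 100
Phi(0.4) = 0.655422
= 65.5


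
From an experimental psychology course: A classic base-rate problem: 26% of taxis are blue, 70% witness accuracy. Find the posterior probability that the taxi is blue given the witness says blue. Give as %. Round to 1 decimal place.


P(blue | says blue) = P(says blue | blue)*P(blue) / [P(says blue | blue)*P(blue) + P(says blue | not blue)*P(not blue)]
Numerator = 0.7 * 0.26 = 0.182
False identification = 0.3 * 0.74 = 0.222
P = 0.182 / (0.182 + 0.222)
= 0.182 / 0.404
As percentage = 45.0


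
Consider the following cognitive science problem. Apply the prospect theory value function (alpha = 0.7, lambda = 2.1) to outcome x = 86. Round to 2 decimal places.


Since x = 86 >= 0, use v(x) = x^0.7
86^0.7 = 22.6021
v(86) = 22.60


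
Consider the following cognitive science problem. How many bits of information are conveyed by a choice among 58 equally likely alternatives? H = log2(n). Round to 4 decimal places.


H = log2(n)
H = log2(58)
= 5.8580


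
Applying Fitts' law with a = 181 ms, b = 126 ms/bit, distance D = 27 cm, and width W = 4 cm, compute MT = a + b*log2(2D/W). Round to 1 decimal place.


MT = 181 + 126 * log2(2*27/4)
2D/W = 13.5
log2(13.5) = 3.7549
MT = 181 + 126 * 3.7549
= 654.1 ms


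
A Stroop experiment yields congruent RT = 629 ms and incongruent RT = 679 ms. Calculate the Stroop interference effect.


Stroop effect = RT(incongruent) - RT(congruent)
= 679 - 629
= 50 ms


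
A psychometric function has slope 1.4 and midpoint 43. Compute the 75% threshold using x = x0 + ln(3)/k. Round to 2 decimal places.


At P = 0.75: 0.75 = 1/(1 + e^(-k*(x-x0)))
Solving: e^(-k*(x-x0)) = 1/3
x = x0 + ln(3)/k
ln(3) = 1.0986
x = 43 + 1.0986/1.4
= 43 + 0.7847
= 43.78


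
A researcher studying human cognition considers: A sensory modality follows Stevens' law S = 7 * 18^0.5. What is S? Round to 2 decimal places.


S = 7 * 18^0.5
18^0.5 = 4.2426
S = 7 * 4.2426
= 29.70


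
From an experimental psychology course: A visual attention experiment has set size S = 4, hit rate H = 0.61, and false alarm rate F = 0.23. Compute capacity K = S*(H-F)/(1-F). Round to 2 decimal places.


K = S * (H - F) / (1 - F)
H - F = 0.38
1 - F = 0.77
K = 4 * 0.38 / 0.77
= 1.97


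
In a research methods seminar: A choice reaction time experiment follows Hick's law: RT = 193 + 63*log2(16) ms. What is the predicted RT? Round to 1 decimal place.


RT = 193 + 63 * log2(16)
log2(16) = 4.0
RT = 193 + 63 * 4.0
= 193 + 252.0
= 445.0 ms


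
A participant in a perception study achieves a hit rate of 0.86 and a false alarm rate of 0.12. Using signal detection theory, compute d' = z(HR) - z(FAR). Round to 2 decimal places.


d' = z(HR) - z(FAR)
z(0.86) = 1.0803
z(0.12) = -1.175
d' = 1.0803 - -1.175
= 2.26


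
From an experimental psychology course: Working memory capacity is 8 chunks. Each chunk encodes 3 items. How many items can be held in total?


Total items = chunks * items_per_chunk
= 8 * 3
= 24


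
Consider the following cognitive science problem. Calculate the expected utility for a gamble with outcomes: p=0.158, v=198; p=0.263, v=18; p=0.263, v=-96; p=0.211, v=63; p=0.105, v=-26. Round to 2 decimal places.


EU = sum(p_i * v_i)
0.158 * 198 = 31.284
0.263 * 18 = 4.734
0.263 * -96 = -25.248
0.211 * 63 = 13.293
0.105 * -26 = -2.73
EU = 31.284 + 4.734 + -25.248 + 13.293 + -2.73
= 21.33


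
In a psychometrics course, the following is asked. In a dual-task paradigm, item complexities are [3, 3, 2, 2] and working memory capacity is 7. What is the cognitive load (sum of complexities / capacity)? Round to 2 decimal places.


Total complexity = 3 + 3 + 2 + 2 = 10
Load = total / capacity = 10 / 7
= 1.43


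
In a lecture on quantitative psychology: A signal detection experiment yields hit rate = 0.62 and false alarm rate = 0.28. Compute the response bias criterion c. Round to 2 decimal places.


c = -0.5 * (z(HR) + z(FAR))
z(0.62) = 0.3055
z(0.28) = -0.5828
c = -0.5 * (0.3055 + -0.5828)
= -0.5 * -0.2773
= 0.14


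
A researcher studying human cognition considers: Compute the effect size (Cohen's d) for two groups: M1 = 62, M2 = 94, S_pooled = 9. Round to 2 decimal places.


Cohen's d = (M1 - M2) / S_pooled
= (62 - 94) / 9
= -32 / 9
= -3.56


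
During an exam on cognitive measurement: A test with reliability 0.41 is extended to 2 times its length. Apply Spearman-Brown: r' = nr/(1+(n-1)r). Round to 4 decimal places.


r_new = n*r / (1 + (n-1)*r)
Numerator = 2 * 0.41 = 0.82
Denominator = 1 + 1 * 0.41 = 1.41
r_new = 0.82 / 1.41
= 0.5816


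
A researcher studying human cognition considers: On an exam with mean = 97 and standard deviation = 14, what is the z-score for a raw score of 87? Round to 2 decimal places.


z = (X - mu) / sigma
= (87 - 97) / 14
= -10 / 14
= -0.71


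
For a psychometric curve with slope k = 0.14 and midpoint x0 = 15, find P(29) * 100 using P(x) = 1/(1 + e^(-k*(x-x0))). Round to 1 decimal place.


P(x) = 1/(1 + e^(-0.14*(29 - 15)))
Exponent = -0.14 * 14 = -1.96
e^(-1.96) = 0.140858
P = 1/(1 + 0.140858) = 0.876533
Percentage = 87.7


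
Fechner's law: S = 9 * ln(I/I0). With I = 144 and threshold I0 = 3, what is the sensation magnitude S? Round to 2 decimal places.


S = 9 * ln(144/3)
I/I0 = 48.0
ln(48.0) = 3.8712
S = 9 * 3.8712
= 34.84


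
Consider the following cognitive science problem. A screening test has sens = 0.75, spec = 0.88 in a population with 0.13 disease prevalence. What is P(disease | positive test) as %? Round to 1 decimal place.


PPV = (sens * prev) / (sens * prev + (1-spec) * (1-prev))
Numerator = 0.75 * 0.13 = 0.0975
P(positive and no disease) = (1 - spec) * (1 - prev) = (1 - 0.88) * (1 - 0.13) = 0.1044
Denominator = 0.0975 + 0.1044 = 0.2019
PPV = 0.0975 / 0.2019 = 0.482912
As percentage = 48.3


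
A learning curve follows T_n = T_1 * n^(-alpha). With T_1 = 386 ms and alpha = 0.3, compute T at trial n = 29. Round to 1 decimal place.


T_n = 386 * 29^(-0.3)
29^(-0.3) = 0.36415
T_n = 386 * 0.36415
= 140.6 ms


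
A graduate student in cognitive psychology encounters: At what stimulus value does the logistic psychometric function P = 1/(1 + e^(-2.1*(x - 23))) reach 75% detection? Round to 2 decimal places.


At P = 0.75: 0.75 = 1/(1 + e^(-k*(x-x0)))
Solving: e^(-k*(x-x0)) = 1/3
x = x0 + ln(3)/k
ln(3) = 1.0986
x = 23 + 1.0986/2.1
= 23 + 0.5231
= 23.52


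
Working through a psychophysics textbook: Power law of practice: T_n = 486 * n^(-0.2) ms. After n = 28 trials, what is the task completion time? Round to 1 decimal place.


T_n = 486 * 28^(-0.2)
28^(-0.2) = 0.513533
T_n = 486 * 0.513533
= 249.6 ms


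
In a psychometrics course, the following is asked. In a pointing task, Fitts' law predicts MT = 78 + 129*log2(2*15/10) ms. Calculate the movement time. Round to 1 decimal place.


MT = 78 + 129 * log2(2*15/10)
2D/W = 3.0
log2(3.0) = 1.585
MT = 78 + 129 * 1.585
= 282.5 ms


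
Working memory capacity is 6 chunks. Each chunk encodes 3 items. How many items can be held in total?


Total items = chunks * items_per_chunk
= 6 * 3
= 18


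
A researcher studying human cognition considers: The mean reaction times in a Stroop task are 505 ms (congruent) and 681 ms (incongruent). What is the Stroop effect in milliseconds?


Stroop effect = RT(incongruent) - RT(congruent)
= 681 - 505
= 176 ms


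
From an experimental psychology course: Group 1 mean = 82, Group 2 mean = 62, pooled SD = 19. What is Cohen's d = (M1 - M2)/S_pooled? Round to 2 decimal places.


Cohen's d = (M1 - M2) / S_pooled
= (82 - 62) / 19
= 20 / 19
= 1.05


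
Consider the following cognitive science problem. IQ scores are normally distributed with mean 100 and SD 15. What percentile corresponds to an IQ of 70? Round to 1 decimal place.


z = (IQ - mean) / SD
z = (70 - 100) / 15 = -2.0
Percentile = Phi(-2.0) * 100
Phi(-2.0) = 0.02275
= 2.3


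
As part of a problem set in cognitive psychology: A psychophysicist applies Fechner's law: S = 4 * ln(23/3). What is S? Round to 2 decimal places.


S = 4 * ln(23/3)
I/I0 = 7.666667
ln(7.666667) = 2.0369
S = 4 * 2.0369
= 8.15


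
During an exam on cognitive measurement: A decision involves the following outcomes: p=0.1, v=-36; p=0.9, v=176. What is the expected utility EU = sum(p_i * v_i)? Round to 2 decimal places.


EU = sum(p_i * v_i)
0.1 * -36 = -3.6
0.9 * 176 = 158.4
EU = -3.6 + 158.4
= 154.80


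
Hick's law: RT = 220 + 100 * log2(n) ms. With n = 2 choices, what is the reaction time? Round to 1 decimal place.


RT = 220 + 100 * log2(2)
log2(2) = 1.0
RT = 220 + 100 * 1.0
= 220 + 100.0
= 320.0 ms


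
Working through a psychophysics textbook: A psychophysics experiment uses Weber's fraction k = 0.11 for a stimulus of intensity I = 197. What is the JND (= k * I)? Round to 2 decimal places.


JND = k * I
JND = 0.11 * 197
= 21.67


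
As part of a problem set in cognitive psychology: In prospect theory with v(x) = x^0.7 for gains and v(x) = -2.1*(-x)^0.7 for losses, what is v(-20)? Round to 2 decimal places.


Since x = -20 < 0, use v(x) = -lambda*(-x)^alpha
(-x) = 20
20^0.7 = 8.1418
v(-20) = -2.1 * 8.1418
= -17.10


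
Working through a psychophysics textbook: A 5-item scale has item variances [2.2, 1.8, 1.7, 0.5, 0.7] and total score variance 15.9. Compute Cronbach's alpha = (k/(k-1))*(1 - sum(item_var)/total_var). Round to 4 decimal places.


alpha = (k/(k-1)) * (1 - sum(s_i^2)/s_total^2)
sum(item variances) = 6.9
k/(k-1) = 5/4 = 1.25
1 - 6.9/15.9 = 1 - 0.433962 = 0.566038
alpha = 1.25 * 0.566038
= 0.7075


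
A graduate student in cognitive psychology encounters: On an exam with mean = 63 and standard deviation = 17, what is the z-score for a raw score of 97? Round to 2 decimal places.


z = (X - mu) / sigma
= (97 - 63) / 17
= 34 / 17
= 2.00


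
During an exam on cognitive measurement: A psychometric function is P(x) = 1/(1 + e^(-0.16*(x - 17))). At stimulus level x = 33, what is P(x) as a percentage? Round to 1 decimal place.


P(x) = 1/(1 + e^(-0.16*(33 - 17)))
Exponent = -0.16 * 16 = -2.56
e^(-2.56) = 0.077305
P = 1/(1 + 0.077305) = 0.928242
Percentage = 92.8


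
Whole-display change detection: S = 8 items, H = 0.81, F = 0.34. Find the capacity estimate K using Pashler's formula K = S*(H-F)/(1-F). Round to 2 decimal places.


K = S * (H - F) / (1 - F)
H - F = 0.47
1 - F = 0.66
K = 8 * 0.47 / 0.66
= 5.70


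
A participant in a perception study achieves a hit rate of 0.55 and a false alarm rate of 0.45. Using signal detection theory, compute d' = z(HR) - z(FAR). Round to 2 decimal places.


d' = z(HR) - z(FAR)
z(0.55) = 0.1257
z(0.45) = -0.1257
d' = 0.1257 - -0.1257
= 0.25


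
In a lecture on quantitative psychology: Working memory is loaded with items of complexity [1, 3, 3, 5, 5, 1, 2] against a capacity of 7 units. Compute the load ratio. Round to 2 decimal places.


Total complexity = 1 + 3 + 3 + 5 + 5 + 1 + 2 = 20
Load = total / capacity = 20 / 7
= 2.86


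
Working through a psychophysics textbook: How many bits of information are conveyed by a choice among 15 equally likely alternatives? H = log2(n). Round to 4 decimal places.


H = log2(n)
H = log2(15)
= 3.9069


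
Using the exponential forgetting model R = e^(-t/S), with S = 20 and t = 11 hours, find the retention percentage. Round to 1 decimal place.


R = e^(-t/S)
-t/S = -11/20 = -0.55
R = e^(-0.55) = 0.57695
Percentage = 0.57695 * 100
= 57.7


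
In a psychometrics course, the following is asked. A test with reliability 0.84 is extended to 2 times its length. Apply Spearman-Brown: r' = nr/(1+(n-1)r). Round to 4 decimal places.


r_new = n*r / (1 + (n-1)*r)
Numerator = 2 * 0.84 = 1.68
Denominator = 1 + 1 * 0.84 = 1.84
r_new = 1.68 / 1.84
= 0.9130


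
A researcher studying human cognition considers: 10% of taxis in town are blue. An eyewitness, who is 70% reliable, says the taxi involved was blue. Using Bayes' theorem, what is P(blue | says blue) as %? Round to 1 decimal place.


P(blue | says blue) = P(says blue | blue)*P(blue) / [P(says blue | blue)*P(blue) + P(says blue | not blue)*P(not blue)]
Numerator = 0.7 * 0.1 = 0.07
False identification = 0.3 * 0.9 = 0.27
P = 0.07 / (0.07 + 0.27)
= 0.07 / 0.34
As percentage = 20.6


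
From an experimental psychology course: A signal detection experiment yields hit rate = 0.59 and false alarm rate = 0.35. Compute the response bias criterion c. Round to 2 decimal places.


c = -0.5 * (z(HR) + z(FAR))
z(0.59) = 0.2275
z(0.35) = -0.3853
c = -0.5 * (0.2275 + -0.3853)
= -0.5 * -0.1578
= 0.08


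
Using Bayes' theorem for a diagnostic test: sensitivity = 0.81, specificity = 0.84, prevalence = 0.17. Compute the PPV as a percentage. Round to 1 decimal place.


PPV = (sens * prev) / (sens * prev + (1-spec) * (1-prev))
Numerator = 0.81 * 0.17 = 0.1377
P(positive and no disease) = (1 - spec) * (1 - prev) = (1 - 0.84) * (1 - 0.17) = 0.1328
Denominator = 0.1377 + 0.1328 = 0.2705
PPV = 0.1377 / 0.2705 = 0.509057
As percentage = 50.9


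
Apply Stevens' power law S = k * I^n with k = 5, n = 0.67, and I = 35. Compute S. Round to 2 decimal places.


S = 5 * 35^0.67
35^0.67 = 10.8274
S = 5 * 10.8274
= 54.14


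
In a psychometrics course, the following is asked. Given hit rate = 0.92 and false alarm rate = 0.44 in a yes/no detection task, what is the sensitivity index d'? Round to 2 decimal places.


d' = z(HR) - z(FAR)
z(0.92) = 1.4051
z(0.44) = -0.151
d' = 1.4051 - -0.151
= 1.56


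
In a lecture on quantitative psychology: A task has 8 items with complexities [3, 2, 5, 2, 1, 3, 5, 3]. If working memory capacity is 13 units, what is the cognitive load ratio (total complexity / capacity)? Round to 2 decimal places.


Total complexity = 3 + 2 + 5 + 2 + 1 + 3 + 5 + 3 = 24
Load = total / capacity = 24 / 13
= 1.85


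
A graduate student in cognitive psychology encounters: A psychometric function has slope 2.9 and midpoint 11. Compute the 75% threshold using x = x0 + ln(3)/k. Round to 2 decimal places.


At P = 0.75: 0.75 = 1/(1 + e^(-k*(x-x0)))
Solving: e^(-k*(x-x0)) = 1/3
x = x0 + ln(3)/k
ln(3) = 1.0986
x = 11 + 1.0986/2.9
= 11 + 0.3788
= 11.38


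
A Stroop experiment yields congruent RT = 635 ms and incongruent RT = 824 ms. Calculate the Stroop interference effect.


Stroop effect = RT(incongruent) - RT(congruent)
= 824 - 635
= 189 ms


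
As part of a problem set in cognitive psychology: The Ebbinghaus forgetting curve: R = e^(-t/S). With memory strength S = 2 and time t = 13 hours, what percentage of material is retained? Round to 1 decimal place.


R = e^(-t/S)
-t/S = -13/2 = -6.5
R = e^(-6.5) = 0.001503
Percentage = 0.001503 * 100
= 0.2


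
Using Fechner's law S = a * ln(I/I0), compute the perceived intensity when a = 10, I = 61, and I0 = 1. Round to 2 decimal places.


S = 10 * ln(61/1)
I/I0 = 61.0
ln(61.0) = 4.1109
S = 10 * 4.1109
= 41.11


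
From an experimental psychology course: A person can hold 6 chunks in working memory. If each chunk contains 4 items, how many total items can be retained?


Total items = chunks * items_per_chunk
= 6 * 4
= 24


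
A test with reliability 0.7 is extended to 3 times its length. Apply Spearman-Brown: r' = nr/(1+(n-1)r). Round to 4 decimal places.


r_new = n*r / (1 + (n-1)*r)
Numerator = 3 * 0.7 = 2.1
Denominator = 1 + 2 * 0.7 = 2.4
r_new = 2.1 / 2.4
= 0.8750


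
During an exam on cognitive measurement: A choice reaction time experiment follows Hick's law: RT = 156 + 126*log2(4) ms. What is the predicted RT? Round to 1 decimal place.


RT = 156 + 126 * log2(4)
log2(4) = 2.0
RT = 156 + 126 * 2.0
= 156 + 252.0
= 408.0 ms


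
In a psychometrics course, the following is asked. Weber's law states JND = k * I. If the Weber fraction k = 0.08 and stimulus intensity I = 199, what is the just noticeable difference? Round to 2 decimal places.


JND = k * I
JND = 0.08 * 199
= 15.92


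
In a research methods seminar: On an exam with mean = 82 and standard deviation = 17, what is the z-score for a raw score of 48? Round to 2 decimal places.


z = (X - mu) / sigma
= (48 - 82) / 17
= -34 / 17
= -2.00


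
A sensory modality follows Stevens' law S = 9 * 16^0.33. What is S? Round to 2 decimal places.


S = 9 * 16^0.33
16^0.33 = 2.4967
S = 9 * 2.4967
= 22.47


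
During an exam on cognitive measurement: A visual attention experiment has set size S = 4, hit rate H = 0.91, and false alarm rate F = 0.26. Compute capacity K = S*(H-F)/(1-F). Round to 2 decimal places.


K = S * (H - F) / (1 - F)
H - F = 0.65
1 - F = 0.74
K = 4 * 0.65 / 0.74
= 3.51


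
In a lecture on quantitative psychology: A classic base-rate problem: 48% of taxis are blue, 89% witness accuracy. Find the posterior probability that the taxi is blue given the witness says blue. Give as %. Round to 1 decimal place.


P(blue | says blue) = P(says blue | blue)*P(blue) / [P(says blue | blue)*P(blue) + P(says blue | not blue)*P(not blue)]
Numerator = 0.89 * 0.48 = 0.4272
False identification = 0.11 * 0.52 = 0.0572
P = 0.4272 / (0.4272 + 0.0572)
= 0.4272 / 0.4844
As percentage = 88.2


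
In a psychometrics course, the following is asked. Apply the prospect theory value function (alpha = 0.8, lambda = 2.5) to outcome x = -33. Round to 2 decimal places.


Since x = -33 < 0, use v(x) = -lambda*(-x)^alpha
(-x) = 33
33^0.8 = 16.3988
v(-33) = -2.5 * 16.3988
= -41.00


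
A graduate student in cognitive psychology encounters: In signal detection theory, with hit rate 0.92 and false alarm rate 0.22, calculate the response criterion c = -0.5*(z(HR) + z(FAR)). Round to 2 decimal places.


c = -0.5 * (z(HR) + z(FAR))
z(0.92) = 1.4051
z(0.22) = -0.7722
c = -0.5 * (1.4051 + -0.7722)
= -0.5 * 0.6329
= -0.32


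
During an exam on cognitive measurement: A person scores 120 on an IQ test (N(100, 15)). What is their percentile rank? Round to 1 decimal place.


z = (IQ - mean) / SD
z = (120 - 100) / 15 = 1.3333
Percentile = Phi(1.3333) * 100
Phi(1.3333) = 0.908783
= 90.9


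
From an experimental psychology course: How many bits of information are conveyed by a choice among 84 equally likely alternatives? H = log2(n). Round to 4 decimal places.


H = log2(n)
H = log2(84)
= 6.3923


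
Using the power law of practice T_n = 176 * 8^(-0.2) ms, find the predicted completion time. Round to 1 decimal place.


T_n = 176 * 8^(-0.2)
8^(-0.2) = 0.659754
T_n = 176 * 0.659754
= 116.1 ms


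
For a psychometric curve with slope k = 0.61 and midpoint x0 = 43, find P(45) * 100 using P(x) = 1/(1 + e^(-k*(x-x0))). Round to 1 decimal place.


P(x) = 1/(1 + e^(-0.61*(45 - 43)))
Exponent = -0.61 * 2 = -1.22
e^(-1.22) = 0.29523
P = 1/(1 + 0.29523) = 0.772064
Percentage = 77.2


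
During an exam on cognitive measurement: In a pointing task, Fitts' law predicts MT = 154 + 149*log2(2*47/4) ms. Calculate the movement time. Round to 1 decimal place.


MT = 154 + 149 * log2(2*47/4)
2D/W = 23.5
log2(23.5) = 4.5546
MT = 154 + 149 * 4.5546
= 832.6 ms


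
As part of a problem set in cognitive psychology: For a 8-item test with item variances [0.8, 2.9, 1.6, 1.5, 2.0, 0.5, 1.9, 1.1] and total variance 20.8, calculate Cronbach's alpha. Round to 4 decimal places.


alpha = (k/(k-1)) * (1 - sum(s_i^2)/s_total^2)
sum(item variances) = 12.3
k/(k-1) = 8/7 = 1.142857
1 - 12.3/20.8 = 1 - 0.591346 = 0.408654
alpha = 1.142857 * 0.408654
= 0.4670


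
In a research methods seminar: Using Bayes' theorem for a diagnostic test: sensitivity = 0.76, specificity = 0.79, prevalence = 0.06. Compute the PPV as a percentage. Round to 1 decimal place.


PPV = (sens * prev) / (sens * prev + (1-spec) * (1-prev))
Numerator = 0.76 * 0.06 = 0.0456
P(positive and no disease) = (1 - spec) * (1 - prev) = (1 - 0.79) * (1 - 0.06) = 0.1974
Denominator = 0.0456 + 0.1974 = 0.243
PPV = 0.0456 / 0.243 = 0.187654
As percentage = 18.8


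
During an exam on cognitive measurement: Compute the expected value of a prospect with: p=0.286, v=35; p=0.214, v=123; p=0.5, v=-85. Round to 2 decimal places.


EU = sum(p_i * v_i)
0.286 * 35 = 10.01
0.214 * 123 = 26.322
0.5 * -85 = -42.5
EU = 10.01 + 26.322 + -42.5
= -6.17


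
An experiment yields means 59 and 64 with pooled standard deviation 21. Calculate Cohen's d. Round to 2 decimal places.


Cohen's d = (M1 - M2) / S_pooled
= (59 - 64) / 21
= -5 / 21
= -0.24


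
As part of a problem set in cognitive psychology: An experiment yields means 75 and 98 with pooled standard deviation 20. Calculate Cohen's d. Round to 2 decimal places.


Cohen's d = (M1 - M2) / S_pooled
= (75 - 98) / 20
= -23 / 20
= -1.15


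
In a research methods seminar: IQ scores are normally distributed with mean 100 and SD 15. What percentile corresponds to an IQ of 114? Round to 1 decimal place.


z = (IQ - mean) / SD
z = (114 - 100) / 15 = 0.9333
Percentile = Phi(0.9333) * 100
Phi(0.9333) = 0.824667
= 82.5


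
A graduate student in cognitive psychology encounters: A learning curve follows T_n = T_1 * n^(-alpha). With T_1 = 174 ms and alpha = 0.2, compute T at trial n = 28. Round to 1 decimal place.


T_n = 174 * 28^(-0.2)
28^(-0.2) = 0.513533
T_n = 174 * 0.513533
= 89.4 ms


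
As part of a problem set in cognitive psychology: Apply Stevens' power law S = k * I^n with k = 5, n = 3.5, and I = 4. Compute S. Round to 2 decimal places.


S = 5 * 4^3.5
4^3.5 = 128.0
S = 5 * 128.0
= 640.00


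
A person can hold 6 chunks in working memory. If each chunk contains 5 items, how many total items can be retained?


Total items = chunks * items_per_chunk
= 6 * 5
= 30


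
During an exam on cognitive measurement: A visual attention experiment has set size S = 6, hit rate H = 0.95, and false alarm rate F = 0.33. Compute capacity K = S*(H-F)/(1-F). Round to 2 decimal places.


K = S * (H - F) / (1 - F)
H - F = 0.62
1 - F = 0.67
K = 6 * 0.62 / 0.67
= 5.55


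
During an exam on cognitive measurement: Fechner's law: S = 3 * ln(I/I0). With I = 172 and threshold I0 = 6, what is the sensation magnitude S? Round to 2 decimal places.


S = 3 * ln(172/6)
I/I0 = 28.666667
ln(28.666667) = 3.3557
S = 3 * 3.3557
= 10.07


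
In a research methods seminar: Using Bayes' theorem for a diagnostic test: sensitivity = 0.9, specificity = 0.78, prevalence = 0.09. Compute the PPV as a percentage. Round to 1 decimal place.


PPV = (sens * prev) / (sens * prev + (1-spec) * (1-prev))
Numerator = 0.9 * 0.09 = 0.081
P(positive and no disease) = (1 - spec) * (1 - prev) = (1 - 0.78) * (1 - 0.09) = 0.2002
Denominator = 0.081 + 0.2002 = 0.2812
PPV = 0.081 / 0.2812 = 0.288051
As percentage = 28.8


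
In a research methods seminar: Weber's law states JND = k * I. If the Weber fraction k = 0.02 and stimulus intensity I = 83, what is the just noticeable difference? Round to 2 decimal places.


JND = k * I
JND = 0.02 * 83
= 1.66


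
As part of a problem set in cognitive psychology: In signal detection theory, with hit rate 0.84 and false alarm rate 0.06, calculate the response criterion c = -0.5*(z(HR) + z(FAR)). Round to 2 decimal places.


c = -0.5 * (z(HR) + z(FAR))
z(0.84) = 0.9945
z(0.06) = -1.5548
c = -0.5 * (0.9945 + -1.5548)
= -0.5 * -0.5603
= 0.28


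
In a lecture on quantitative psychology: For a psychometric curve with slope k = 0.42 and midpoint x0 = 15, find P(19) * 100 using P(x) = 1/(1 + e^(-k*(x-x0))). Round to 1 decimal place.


P(x) = 1/(1 + e^(-0.42*(19 - 15)))
Exponent = -0.42 * 4 = -1.68
e^(-1.68) = 0.186374
P = 1/(1 + 0.186374) = 0.842905
Percentage = 84.3


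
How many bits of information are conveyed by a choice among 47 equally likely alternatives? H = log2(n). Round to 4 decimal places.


H = log2(n)
H = log2(47)
= 5.5546


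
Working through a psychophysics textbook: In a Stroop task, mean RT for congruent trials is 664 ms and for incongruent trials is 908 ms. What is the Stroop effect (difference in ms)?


Stroop effect = RT(incongruent) - RT(congruent)
= 908 - 664
= 244 ms


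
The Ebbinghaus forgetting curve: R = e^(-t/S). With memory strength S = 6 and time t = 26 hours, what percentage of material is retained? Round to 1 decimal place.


R = e^(-t/S)
-t/S = -26/6 = -4.333333
R = e^(-4.333333) = 0.013124
Percentage = 0.013124 * 100
= 1.3


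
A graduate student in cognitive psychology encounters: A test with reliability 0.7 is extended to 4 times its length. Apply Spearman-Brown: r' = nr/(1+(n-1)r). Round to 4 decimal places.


r_new = n*r / (1 + (n-1)*r)
Numerator = 4 * 0.7 = 2.8
Denominator = 1 + 3 * 0.7 = 3.1
r_new = 2.8 / 3.1
= 0.9032


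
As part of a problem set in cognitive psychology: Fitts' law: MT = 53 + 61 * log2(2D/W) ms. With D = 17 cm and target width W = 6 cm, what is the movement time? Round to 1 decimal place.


MT = 53 + 61 * log2(2*17/6)
2D/W = 5.666667
log2(5.666667) = 2.5025
MT = 53 + 61 * 2.5025
= 205.7 ms


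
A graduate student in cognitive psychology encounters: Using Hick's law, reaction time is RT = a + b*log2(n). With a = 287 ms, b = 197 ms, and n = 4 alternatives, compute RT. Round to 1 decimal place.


RT = 287 + 197 * log2(4)
log2(4) = 2.0
RT = 287 + 197 * 2.0
= 287 + 394.0
= 681.0 ms


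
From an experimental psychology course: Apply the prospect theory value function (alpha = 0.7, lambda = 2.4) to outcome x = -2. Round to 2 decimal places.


Since x = -2 < 0, use v(x) = -lambda*(-x)^alpha
(-x) = 2
2^0.7 = 1.6245
v(-2) = -2.4 * 1.6245
= -3.90


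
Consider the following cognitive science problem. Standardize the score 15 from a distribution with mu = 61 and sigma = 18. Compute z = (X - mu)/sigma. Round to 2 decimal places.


z = (X - mu) / sigma
= (15 - 61) / 18
= -46 / 18
= -2.56


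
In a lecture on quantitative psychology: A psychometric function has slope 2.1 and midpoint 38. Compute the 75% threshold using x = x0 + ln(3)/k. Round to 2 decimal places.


At P = 0.75: 0.75 = 1/(1 + e^(-k*(x-x0)))
Solving: e^(-k*(x-x0)) = 1/3
x = x0 + ln(3)/k
ln(3) = 1.0986
x = 38 + 1.0986/2.1
= 38 + 0.5231
= 38.52


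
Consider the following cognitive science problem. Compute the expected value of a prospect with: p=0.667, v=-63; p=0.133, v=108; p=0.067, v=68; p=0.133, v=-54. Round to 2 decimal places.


EU = sum(p_i * v_i)
0.667 * -63 = -42.021
0.133 * 108 = 14.364
0.067 * 68 = 4.556
0.133 * -54 = -7.182
EU = -42.021 + 14.364 + 4.556 + -7.182
= -30.28


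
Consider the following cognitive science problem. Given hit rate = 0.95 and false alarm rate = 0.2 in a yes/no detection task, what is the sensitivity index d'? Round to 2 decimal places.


d' = z(HR) - z(FAR)
z(0.95) = 1.6449
z(0.2) = -0.8416
d' = 1.6449 - -0.8416
= 2.49


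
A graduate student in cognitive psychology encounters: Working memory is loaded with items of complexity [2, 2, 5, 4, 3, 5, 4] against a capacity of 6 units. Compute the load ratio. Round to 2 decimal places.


Total complexity = 2 + 2 + 5 + 4 + 3 + 5 + 4 = 25
Load = total / capacity = 25 / 6
= 4.17


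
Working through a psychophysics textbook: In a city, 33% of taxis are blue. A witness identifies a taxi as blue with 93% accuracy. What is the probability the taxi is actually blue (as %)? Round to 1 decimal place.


P(blue | says blue) = P(says blue | blue)*P(blue) / [P(says blue | blue)*P(blue) + P(says blue | not blue)*P(not blue)]
Numerator = 0.93 * 0.33 = 0.3069
False identification = 0.07 * 0.67 = 0.0469
P = 0.3069 / (0.3069 + 0.0469)
= 0.3069 / 0.3538
As percentage = 86.7


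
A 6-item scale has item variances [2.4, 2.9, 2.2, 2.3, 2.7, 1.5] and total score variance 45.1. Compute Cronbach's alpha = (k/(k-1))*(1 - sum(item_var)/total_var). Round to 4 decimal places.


alpha = (k/(k-1)) * (1 - sum(s_i^2)/s_total^2)
sum(item variances) = 14.0
k/(k-1) = 6/5 = 1.2
1 - 14.0/45.1 = 1 - 0.310421 = 0.689579
alpha = 1.2 * 0.689579
= 0.8275


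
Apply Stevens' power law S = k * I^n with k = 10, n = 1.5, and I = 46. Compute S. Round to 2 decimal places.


S = 10 * 46^1.5
46^1.5 = 311.9872
S = 10 * 311.9872
= 3119.87


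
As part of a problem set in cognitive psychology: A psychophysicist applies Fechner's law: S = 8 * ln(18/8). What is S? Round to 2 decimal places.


S = 8 * ln(18/8)
I/I0 = 2.25
ln(2.25) = 0.8109
S = 8 * 0.8109
= 6.49


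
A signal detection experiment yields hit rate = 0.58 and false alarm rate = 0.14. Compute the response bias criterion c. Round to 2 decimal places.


c = -0.5 * (z(HR) + z(FAR))
z(0.58) = 0.2019
z(0.14) = -1.0803
c = -0.5 * (0.2019 + -1.0803)
= -0.5 * -0.8784
= 0.44


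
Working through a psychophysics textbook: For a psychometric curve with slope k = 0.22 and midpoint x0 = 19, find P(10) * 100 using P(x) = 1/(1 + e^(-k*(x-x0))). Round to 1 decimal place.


P(x) = 1/(1 + e^(-0.22*(10 - 19)))
Exponent = -0.22 * -9 = 1.98
e^(1.98) = 7.242743
P = 1/(1 + 7.242743) = 0.121319
Percentage = 12.1


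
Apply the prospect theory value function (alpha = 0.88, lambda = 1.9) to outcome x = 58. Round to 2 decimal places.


Since x = 58 >= 0, use v(x) = x^0.88
58^0.88 = 35.6301
v(58) = 35.63


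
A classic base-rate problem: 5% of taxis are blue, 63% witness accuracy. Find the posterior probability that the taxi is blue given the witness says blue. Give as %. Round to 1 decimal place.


P(blue | says blue) = P(says blue | blue)*P(blue) / [P(says blue | blue)*P(blue) + P(says blue | not blue)*P(not blue)]
Numerator = 0.63 * 0.05 = 0.0315
False identification = 0.37 * 0.95 = 0.3515
P = 0.0315 / (0.0315 + 0.3515)
= 0.0315 / 0.383
As percentage = 8.2


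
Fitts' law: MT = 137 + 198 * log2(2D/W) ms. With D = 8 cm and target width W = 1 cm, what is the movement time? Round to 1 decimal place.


MT = 137 + 198 * log2(2*8/1)
2D/W = 16.0
log2(16.0) = 4.0
MT = 137 + 198 * 4.0
= 929.0 ms


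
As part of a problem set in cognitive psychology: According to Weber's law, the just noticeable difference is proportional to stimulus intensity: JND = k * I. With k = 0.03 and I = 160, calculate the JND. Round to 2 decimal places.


JND = k * I
JND = 0.03 * 160
= 4.80


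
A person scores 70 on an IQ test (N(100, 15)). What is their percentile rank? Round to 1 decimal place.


z = (IQ - mean) / SD
z = (70 - 100) / 15 = -2.0
Percentile = Phi(-2.0) * 100
Phi(-2.0) = 0.02275
= 2.3


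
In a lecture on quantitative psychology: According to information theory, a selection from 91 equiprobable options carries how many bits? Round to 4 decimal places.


H = log2(n)
H = log2(91)
= 6.5078


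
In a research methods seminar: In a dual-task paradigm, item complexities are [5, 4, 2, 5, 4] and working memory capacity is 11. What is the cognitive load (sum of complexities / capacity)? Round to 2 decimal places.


Total complexity = 5 + 4 + 2 + 5 + 4 = 20
Load = total / capacity = 20 / 11
= 1.82


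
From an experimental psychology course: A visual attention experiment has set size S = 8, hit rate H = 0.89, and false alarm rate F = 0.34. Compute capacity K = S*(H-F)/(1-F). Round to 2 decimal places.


K = S * (H - F) / (1 - F)
H - F = 0.55
1 - F = 0.66
K = 8 * 0.55 / 0.66
= 6.67


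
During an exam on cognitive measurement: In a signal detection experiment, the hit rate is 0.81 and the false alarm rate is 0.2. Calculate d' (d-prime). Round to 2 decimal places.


d' = z(HR) - z(FAR)
z(0.81) = 0.8779
z(0.2) = -0.8416
d' = 0.8779 - -0.8416
= 1.72


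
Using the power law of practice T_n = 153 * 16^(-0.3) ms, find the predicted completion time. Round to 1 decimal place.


T_n = 153 * 16^(-0.3)
16^(-0.3) = 0.435275
T_n = 153 * 0.435275
= 66.6 ms


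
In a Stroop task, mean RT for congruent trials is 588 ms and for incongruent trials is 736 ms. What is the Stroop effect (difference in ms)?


Stroop effect = RT(incongruent) - RT(congruent)
= 736 - 588
= 148 ms


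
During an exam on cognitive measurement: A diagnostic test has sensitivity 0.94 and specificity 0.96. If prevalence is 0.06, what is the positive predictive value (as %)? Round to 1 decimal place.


PPV = (sens * prev) / (sens * prev + (1-spec) * (1-prev))
Numerator = 0.94 * 0.06 = 0.0564
P(positive and no disease) = (1 - spec) * (1 - prev) = (1 - 0.96) * (1 - 0.06) = 0.0376
Denominator = 0.0564 + 0.0376 = 0.094
PPV = 0.0564 / 0.094 = 0.6
As percentage = 60.0


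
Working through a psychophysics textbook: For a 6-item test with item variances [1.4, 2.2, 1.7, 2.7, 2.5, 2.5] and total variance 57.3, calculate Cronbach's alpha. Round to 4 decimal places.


alpha = (k/(k-1)) * (1 - sum(s_i^2)/s_total^2)
sum(item variances) = 13.0
k/(k-1) = 6/5 = 1.2
1 - 13.0/57.3 = 1 - 0.226876 = 0.773124
alpha = 1.2 * 0.773124
= 0.9277


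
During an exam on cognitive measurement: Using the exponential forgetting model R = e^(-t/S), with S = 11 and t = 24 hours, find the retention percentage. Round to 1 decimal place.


R = e^(-t/S)
-t/S = -24/11 = -2.181818
R = e^(-2.181818) = 0.112836
Percentage = 0.112836 * 100
= 11.3


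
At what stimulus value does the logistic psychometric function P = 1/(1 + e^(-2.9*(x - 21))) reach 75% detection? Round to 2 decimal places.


At P = 0.75: 0.75 = 1/(1 + e^(-k*(x-x0)))
Solving: e^(-k*(x-x0)) = 1/3
x = x0 + ln(3)/k
ln(3) = 1.0986
x = 21 + 1.0986/2.9
= 21 + 0.3788
= 21.38


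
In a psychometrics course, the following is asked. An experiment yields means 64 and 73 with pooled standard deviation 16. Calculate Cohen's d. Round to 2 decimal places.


Cohen's d = (M1 - M2) / S_pooled
= (64 - 73) / 16
= -9 / 16
= -0.56


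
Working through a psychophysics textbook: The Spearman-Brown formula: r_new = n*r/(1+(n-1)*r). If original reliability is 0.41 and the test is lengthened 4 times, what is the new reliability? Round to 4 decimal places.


r_new = n*r / (1 + (n-1)*r)
Numerator = 4 * 0.41 = 1.64
Denominator = 1 + 3 * 0.41 = 2.23
r_new = 1.64 / 2.23
= 0.7354


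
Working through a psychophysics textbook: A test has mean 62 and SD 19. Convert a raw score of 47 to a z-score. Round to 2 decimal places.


z = (X - mu) / sigma
= (47 - 62) / 19
= -15 / 19
= -0.79


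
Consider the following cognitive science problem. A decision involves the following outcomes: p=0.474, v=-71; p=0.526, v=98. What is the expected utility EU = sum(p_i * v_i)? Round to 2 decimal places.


EU = sum(p_i * v_i)
0.474 * -71 = -33.654
0.526 * 98 = 51.548
EU = -33.654 + 51.548
= 17.89


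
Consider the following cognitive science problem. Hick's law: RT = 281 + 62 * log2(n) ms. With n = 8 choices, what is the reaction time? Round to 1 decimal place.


RT = 281 + 62 * log2(8)
log2(8) = 3.0
RT = 281 + 62 * 3.0
= 281 + 186.0
= 467.0 ms


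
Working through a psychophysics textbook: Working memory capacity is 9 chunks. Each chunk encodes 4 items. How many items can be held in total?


Total items = chunks * items_per_chunk
= 9 * 4
= 36


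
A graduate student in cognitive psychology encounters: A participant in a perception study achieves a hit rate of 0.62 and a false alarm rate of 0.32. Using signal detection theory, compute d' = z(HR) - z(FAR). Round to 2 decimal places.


d' = z(HR) - z(FAR)
z(0.62) = 0.3055
z(0.32) = -0.4677
d' = 0.3055 - -0.4677
= 0.77
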